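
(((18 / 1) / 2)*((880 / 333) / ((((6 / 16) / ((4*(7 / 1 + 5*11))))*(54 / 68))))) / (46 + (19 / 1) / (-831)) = 16443074560 / 38168793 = 430.80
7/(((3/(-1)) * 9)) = -0.26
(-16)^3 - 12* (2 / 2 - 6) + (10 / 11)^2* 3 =-488056 / 121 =-4033.52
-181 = -181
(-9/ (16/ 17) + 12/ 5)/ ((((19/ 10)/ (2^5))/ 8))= -18336/ 19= -965.05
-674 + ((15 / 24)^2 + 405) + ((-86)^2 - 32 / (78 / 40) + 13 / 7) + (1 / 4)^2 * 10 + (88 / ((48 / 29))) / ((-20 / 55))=6967.25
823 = 823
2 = 2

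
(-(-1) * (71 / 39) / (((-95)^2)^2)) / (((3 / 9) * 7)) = 71 / 7412006875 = 0.00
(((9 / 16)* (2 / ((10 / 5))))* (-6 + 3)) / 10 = -27 / 160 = -0.17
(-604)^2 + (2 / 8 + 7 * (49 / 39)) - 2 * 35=56901787 / 156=364755.04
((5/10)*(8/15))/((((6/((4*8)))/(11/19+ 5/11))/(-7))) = -10752/1045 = -10.29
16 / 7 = 2.29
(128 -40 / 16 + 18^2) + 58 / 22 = 9947 / 22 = 452.14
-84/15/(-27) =28/135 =0.21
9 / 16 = 0.56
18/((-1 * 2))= -9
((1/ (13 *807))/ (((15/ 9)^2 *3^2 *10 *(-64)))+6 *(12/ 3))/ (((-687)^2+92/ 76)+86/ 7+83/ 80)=535796351867/ 10536960649261800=0.00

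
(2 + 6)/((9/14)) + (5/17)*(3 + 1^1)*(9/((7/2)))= 16568/1071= 15.47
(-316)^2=99856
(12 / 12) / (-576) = -1 / 576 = -0.00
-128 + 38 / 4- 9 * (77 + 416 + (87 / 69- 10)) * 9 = -1809807 / 46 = -39343.63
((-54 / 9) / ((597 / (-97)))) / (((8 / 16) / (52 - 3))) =19012 / 199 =95.54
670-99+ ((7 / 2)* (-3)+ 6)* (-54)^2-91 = -12642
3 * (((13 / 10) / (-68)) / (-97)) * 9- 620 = -40894849 / 65960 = -619.99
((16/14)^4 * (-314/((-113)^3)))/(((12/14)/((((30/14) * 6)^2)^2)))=11.84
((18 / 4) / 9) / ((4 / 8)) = 1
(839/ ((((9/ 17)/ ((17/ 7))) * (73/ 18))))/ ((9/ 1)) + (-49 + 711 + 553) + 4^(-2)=97168231/ 73584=1320.51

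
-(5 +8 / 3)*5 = -38.33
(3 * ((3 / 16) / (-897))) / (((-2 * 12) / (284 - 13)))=0.01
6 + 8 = 14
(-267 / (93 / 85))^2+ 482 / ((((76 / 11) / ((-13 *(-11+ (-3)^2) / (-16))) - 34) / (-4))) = 156654406147 / 2628335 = 59602.15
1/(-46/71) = -71/46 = -1.54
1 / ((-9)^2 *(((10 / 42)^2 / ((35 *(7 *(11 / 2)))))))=26411 / 90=293.46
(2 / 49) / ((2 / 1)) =1 / 49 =0.02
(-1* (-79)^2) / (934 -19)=-6241 / 915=-6.82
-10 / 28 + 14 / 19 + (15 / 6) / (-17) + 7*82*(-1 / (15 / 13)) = -497.23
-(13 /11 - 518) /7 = 5685 /77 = 73.83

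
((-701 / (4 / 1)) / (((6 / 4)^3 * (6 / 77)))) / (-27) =53977 / 2187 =24.68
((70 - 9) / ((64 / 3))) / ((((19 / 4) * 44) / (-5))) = -915 / 13376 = -0.07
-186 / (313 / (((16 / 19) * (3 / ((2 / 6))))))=-26784 / 5947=-4.50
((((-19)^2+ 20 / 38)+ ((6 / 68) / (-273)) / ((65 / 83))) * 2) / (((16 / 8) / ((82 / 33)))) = 56638343533 / 63047985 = 898.34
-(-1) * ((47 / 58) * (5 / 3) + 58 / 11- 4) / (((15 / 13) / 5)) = 65273 / 5742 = 11.37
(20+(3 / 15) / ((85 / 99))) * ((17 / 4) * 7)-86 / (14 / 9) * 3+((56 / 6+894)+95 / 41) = 115522373 / 86100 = 1341.72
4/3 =1.33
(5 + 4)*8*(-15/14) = -540/7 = -77.14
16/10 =8/5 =1.60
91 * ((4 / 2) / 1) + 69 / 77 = 14083 / 77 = 182.90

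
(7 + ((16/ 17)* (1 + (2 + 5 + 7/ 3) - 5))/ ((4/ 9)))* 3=933/ 17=54.88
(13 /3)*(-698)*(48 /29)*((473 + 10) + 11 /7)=-492464128 /203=-2425931.67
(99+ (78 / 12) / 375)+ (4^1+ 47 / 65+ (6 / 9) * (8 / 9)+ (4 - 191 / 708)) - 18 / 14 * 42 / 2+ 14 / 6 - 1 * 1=853175203 / 10354500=82.40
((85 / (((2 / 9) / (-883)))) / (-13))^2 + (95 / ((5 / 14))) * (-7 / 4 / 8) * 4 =228146668843 / 338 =674990144.51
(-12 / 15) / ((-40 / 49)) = 0.98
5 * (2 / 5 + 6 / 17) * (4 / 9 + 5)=3136 / 153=20.50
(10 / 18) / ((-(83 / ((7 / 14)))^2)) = -5 / 248004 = -0.00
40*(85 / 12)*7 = 5950 / 3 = 1983.33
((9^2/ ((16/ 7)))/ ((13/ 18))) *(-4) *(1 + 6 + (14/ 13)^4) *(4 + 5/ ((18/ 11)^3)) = -50023667183/ 5940688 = -8420.52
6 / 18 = 1 / 3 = 0.33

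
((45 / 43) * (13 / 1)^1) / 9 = 65 / 43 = 1.51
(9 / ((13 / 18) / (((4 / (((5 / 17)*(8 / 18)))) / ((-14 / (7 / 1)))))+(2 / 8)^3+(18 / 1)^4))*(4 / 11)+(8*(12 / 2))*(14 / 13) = 404649790176 / 7828041815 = 51.69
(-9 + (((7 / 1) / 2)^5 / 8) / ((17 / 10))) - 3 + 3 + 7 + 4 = 88387 / 2176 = 40.62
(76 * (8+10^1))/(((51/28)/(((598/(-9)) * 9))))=-7635264/17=-449133.18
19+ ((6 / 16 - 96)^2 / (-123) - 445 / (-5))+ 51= 84.66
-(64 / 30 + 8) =-152 / 15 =-10.13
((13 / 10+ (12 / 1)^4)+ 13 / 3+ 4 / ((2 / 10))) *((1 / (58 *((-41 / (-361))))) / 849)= 224848489 / 60567660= 3.71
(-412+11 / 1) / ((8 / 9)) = -3609 / 8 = -451.12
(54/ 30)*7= 63/ 5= 12.60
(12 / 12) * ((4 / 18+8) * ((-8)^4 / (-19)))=-303104 / 171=-1772.54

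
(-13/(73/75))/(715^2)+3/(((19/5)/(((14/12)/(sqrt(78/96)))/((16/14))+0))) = -3/114829+245 *sqrt(13)/988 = 0.89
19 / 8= 2.38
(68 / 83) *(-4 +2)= -136 / 83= -1.64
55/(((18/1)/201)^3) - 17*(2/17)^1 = 16541533/216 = 76581.17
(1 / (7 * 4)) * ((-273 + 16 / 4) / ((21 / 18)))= -807 / 98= -8.23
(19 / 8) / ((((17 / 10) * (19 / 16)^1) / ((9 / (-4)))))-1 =-3.65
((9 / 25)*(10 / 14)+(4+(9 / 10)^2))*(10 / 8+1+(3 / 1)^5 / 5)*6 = 1545.99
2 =2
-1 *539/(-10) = 539/10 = 53.90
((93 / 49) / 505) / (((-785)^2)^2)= 93 / 9396499286715625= 0.00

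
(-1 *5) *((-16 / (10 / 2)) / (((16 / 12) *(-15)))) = -4 / 5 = -0.80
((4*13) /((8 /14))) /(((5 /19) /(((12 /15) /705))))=6916 /17625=0.39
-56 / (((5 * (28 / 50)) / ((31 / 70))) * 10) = -31 / 35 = -0.89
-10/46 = -5/23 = -0.22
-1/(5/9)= -9/5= -1.80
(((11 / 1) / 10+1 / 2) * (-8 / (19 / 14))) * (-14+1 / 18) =112448 / 855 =131.52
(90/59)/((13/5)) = 0.59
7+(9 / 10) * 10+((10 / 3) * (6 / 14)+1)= 18.43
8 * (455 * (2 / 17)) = 7280 / 17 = 428.24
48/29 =1.66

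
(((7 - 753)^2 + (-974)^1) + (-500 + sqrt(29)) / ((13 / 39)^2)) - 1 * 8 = 9 * sqrt(29) + 551034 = 551082.47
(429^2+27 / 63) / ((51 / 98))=6012020 / 17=353648.24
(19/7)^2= 361/49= 7.37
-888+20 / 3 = -2644 / 3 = -881.33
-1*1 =-1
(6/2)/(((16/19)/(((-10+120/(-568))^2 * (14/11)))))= 209724375/443608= 472.77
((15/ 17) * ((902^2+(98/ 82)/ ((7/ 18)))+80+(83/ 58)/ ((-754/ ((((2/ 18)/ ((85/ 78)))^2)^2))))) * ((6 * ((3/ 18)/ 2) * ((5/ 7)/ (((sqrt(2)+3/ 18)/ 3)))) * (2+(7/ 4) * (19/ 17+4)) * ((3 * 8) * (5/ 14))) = -17676010838761548777214/ 2895528270561031+106056065032569292663284 * sqrt(2)/ 2895528270561031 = 45694568.43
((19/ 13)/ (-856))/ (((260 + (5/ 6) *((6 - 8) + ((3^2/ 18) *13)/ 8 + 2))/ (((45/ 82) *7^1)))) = -0.00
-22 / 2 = -11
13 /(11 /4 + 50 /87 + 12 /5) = 22620 /9961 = 2.27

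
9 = 9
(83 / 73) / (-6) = -83 / 438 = -0.19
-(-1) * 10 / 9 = 10 / 9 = 1.11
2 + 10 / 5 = 4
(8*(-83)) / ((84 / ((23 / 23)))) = -166 / 21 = -7.90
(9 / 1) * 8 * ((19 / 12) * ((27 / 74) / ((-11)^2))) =0.34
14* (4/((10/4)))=22.40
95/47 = 2.02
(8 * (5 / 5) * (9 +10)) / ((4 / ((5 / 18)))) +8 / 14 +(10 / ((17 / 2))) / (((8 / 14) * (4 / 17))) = 5009 / 252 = 19.88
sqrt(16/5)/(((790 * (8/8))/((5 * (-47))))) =-94 * sqrt(5)/395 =-0.53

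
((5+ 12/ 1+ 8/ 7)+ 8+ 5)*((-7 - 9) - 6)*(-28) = 19184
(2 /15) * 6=4 /5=0.80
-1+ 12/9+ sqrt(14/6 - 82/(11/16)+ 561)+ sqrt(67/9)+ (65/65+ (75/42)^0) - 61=-176/3+ sqrt(67)/3+ sqrt(483582)/33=-34.87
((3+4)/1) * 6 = 42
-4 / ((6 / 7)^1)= -14 / 3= -4.67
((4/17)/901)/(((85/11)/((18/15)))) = 264/6509725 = 0.00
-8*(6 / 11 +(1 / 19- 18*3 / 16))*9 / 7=41787 / 1463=28.56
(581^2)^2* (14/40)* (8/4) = 797632001047/10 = 79763200104.70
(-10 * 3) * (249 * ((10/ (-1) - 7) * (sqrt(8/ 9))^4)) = 903040/ 9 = 100337.78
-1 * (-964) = 964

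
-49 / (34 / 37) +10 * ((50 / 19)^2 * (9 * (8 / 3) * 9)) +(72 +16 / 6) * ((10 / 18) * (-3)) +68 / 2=14814.68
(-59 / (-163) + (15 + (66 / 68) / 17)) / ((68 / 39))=56654949 / 6406552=8.84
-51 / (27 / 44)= -748 / 9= -83.11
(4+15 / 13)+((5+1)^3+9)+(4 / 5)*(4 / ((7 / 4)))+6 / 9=317566 / 1365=232.65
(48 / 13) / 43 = 48 / 559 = 0.09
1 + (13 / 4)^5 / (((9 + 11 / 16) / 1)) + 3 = 410973 / 9920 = 41.43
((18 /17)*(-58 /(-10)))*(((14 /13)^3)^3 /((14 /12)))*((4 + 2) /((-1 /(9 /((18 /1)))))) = -30.77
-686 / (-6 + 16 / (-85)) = 29155 / 263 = 110.86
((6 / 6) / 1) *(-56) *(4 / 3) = -74.67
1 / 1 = 1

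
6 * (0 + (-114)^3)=-8889264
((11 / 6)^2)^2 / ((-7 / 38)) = -278179 / 4536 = -61.33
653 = 653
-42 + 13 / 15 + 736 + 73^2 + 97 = 91813 / 15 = 6120.87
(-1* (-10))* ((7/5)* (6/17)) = 84/17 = 4.94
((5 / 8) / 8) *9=45 / 64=0.70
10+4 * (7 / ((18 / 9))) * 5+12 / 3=84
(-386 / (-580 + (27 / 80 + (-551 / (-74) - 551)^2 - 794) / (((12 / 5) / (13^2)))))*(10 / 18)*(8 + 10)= -1014593280 / 5453625028207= -0.00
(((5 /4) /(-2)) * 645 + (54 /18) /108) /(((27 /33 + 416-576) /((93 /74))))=9896843 /3109776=3.18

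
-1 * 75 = -75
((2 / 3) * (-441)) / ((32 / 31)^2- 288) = 20181 / 19696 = 1.02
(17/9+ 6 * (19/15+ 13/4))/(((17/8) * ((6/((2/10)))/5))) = 5218/2295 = 2.27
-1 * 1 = -1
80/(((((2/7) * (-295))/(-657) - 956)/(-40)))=7358400/2198027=3.35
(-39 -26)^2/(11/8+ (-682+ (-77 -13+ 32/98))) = -1656200/301957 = -5.48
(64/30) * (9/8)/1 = 12/5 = 2.40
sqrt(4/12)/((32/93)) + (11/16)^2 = 121/256 + 31*sqrt(3)/32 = 2.15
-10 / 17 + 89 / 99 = 523 / 1683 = 0.31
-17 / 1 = -17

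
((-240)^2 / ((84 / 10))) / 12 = 4000 / 7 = 571.43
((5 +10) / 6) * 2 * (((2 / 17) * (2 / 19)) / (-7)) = -20 / 2261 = -0.01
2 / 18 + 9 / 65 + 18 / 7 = 11552 / 4095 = 2.82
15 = 15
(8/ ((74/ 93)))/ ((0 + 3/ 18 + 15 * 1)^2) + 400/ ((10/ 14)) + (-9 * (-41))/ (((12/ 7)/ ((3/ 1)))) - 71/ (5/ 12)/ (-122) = 451253021683/ 373804340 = 1207.19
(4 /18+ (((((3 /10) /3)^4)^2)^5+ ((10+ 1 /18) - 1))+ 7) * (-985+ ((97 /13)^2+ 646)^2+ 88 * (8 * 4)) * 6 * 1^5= 39764109254230769230769230769230769230769475053861 /823875000000000000000000000000000000000000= 48264735.86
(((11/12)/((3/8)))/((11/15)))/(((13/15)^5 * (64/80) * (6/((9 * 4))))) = 18984375/371293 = 51.13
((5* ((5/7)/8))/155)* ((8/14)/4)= 5/12152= 0.00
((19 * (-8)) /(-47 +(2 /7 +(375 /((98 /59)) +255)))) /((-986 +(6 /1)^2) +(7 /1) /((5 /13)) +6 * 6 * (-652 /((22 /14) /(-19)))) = -74480 /60161359077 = -0.00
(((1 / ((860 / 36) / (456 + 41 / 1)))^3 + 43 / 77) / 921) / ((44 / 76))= 130938678220646 / 7752797138625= 16.89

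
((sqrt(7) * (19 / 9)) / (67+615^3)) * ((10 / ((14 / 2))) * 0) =0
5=5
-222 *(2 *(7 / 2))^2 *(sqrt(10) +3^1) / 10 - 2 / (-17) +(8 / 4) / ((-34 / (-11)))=-6702.56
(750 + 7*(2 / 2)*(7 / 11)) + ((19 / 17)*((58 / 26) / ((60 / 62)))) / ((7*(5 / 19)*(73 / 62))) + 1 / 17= 70407225949 / 93168075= 755.70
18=18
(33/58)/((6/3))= 33/116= 0.28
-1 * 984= -984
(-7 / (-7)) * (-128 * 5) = -640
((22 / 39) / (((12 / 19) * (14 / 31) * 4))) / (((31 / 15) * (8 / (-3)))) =-1045 / 11648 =-0.09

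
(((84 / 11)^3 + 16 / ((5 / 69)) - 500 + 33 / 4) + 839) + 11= 27268391 / 26620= 1024.36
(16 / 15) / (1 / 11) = 176 / 15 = 11.73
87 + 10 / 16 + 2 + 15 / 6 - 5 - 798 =-5687 / 8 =-710.88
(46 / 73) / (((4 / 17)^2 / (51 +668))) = 4779193 / 584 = 8183.55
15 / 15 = 1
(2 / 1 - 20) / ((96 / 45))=-135 / 16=-8.44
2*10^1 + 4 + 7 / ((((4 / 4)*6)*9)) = 24.13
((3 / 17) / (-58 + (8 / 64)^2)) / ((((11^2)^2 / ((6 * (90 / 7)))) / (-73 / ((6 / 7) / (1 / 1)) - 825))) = 0.01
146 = 146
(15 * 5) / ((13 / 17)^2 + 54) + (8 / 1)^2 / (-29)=-15241 / 18299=-0.83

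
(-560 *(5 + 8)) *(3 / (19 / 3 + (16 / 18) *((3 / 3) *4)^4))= -39312 / 421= -93.38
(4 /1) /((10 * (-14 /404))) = -11.54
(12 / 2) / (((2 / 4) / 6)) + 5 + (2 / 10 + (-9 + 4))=72.20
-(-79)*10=790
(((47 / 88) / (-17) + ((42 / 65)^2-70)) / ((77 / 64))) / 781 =-0.07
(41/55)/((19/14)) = 574/1045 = 0.55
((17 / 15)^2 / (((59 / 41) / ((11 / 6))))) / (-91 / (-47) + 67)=6125933 / 258066000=0.02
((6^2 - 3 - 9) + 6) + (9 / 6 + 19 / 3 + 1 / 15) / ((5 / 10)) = 229 / 5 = 45.80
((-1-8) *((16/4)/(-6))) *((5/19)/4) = 15/38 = 0.39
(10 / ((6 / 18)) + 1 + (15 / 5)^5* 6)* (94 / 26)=69983 / 13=5383.31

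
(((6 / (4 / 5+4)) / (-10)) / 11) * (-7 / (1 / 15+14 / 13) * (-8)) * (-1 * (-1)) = -1365 / 2453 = -0.56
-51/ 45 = -17/ 15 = -1.13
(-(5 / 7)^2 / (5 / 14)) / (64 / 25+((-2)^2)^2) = -125 / 1624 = -0.08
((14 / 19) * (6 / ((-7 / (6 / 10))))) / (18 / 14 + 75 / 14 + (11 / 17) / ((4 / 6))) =-714 / 14345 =-0.05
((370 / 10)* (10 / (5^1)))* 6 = 444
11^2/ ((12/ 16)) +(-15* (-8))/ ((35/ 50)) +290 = 622.76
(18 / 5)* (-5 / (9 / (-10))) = 20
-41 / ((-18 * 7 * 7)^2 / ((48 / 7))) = -164 / 453789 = -0.00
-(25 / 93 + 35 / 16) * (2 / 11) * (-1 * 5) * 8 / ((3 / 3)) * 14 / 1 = 255850 / 1023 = 250.10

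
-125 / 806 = -0.16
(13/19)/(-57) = -0.01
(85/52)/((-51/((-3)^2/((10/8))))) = -3/13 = -0.23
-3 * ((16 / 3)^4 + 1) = -65617 / 27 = -2430.26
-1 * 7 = -7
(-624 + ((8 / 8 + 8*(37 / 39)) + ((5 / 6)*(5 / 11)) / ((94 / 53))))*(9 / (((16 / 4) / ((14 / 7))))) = -148850529 / 53768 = -2768.39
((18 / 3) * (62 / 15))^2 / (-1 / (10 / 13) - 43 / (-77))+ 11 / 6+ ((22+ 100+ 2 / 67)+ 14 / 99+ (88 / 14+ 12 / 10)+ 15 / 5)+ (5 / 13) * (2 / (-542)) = -649050991925053 / 934021318230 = -694.90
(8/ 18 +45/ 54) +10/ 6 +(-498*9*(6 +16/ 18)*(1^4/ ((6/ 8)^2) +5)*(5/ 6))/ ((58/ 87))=-4708537/ 18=-261585.39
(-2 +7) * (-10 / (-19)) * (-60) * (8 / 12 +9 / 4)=-8750 / 19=-460.53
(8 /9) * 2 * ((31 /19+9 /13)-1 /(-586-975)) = 14340176 /3470103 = 4.13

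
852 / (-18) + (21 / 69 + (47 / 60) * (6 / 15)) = -53723 / 1150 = -46.72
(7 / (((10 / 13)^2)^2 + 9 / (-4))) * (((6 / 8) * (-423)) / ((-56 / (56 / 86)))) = -36243909 / 2666602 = -13.59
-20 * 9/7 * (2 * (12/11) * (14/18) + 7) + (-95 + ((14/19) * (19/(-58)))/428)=-43504137/136532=-318.64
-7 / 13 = -0.54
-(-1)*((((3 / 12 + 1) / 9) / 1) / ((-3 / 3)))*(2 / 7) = -5 / 126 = -0.04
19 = 19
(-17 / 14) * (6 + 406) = -3502 / 7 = -500.29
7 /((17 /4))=28 /17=1.65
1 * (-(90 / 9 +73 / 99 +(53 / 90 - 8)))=-3293 / 990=-3.33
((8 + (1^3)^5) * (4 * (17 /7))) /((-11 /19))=-11628 /77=-151.01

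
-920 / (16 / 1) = -115 / 2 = -57.50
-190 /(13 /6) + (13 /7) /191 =-1524011 /17381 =-87.68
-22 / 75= -0.29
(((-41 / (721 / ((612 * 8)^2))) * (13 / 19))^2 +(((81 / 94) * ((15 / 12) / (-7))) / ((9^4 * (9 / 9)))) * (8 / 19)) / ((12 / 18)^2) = 621445333808211827120503 / 317525120892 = 1957153286210.65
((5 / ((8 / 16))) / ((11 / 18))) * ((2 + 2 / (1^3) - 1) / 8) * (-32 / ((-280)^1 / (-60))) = -3240 / 77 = -42.08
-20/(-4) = 5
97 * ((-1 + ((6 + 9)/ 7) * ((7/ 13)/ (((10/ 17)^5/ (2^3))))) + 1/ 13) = 410268387/ 32500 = 12623.64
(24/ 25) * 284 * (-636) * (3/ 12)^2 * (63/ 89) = -17068968/ 2225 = -7671.45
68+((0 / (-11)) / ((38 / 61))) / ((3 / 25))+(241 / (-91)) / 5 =30699 / 455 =67.47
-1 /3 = -0.33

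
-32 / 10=-16 / 5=-3.20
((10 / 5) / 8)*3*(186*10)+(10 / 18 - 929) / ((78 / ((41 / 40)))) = 9707251 / 7020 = 1382.80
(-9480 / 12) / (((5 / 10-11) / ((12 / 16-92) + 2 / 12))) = -431735 / 63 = -6852.94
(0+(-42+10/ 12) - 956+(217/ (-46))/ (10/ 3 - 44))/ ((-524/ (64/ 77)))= 67145380/ 42456183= 1.58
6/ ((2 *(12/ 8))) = 2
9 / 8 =1.12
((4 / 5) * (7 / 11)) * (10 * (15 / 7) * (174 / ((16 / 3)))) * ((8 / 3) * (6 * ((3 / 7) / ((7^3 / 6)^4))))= 243544320 / 1065779114477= 0.00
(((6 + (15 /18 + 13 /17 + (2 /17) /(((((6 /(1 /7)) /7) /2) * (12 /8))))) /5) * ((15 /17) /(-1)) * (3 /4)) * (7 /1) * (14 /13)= -114317 /15028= -7.61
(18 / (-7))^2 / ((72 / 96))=8.82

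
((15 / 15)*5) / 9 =5 / 9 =0.56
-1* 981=-981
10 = 10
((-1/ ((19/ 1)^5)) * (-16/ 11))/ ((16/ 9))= 9/ 27237089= 0.00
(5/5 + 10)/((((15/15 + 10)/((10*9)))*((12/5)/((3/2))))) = 225/4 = 56.25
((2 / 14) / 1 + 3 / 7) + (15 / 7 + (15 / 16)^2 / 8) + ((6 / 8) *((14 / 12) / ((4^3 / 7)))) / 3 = 122833 / 43008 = 2.86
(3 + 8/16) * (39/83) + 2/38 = 5353/3154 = 1.70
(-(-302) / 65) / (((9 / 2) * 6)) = 302 / 1755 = 0.17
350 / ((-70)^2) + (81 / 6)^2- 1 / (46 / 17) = 117177 / 644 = 181.95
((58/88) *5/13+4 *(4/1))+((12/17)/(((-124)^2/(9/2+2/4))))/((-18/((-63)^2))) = 302824233/18689528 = 16.20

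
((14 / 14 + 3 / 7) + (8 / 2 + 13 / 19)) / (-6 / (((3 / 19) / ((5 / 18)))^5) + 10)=-62216860752 / 927347066555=-0.07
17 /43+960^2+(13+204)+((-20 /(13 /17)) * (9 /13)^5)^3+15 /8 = 35657481280333600579852624941 /38684659991473343236376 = 921747.31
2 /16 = 1 /8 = 0.12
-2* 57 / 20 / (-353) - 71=-70.98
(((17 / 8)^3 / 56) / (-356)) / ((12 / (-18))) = 14739 / 20414464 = 0.00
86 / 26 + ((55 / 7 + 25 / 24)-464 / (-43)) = 2159713 / 93912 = 23.00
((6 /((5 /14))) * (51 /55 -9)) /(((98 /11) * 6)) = -444 /175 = -2.54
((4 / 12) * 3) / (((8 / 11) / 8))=11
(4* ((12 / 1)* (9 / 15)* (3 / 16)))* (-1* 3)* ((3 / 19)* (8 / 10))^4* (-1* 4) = 6718464 / 407253125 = 0.02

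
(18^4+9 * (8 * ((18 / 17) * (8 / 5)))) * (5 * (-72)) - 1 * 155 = -643202251 / 17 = -37835426.53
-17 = -17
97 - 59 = 38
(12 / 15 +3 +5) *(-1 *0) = 0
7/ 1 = 7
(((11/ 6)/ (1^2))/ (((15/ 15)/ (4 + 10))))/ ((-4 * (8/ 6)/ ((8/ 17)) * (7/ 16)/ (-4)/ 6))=124.24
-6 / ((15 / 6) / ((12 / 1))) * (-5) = 144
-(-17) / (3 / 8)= 136 / 3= 45.33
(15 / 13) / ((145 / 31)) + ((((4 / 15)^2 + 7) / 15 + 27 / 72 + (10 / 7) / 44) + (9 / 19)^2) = 381958542557 / 282945663000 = 1.35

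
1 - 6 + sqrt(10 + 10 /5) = -5 + 2*sqrt(3) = -1.54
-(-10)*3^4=810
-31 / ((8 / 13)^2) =-5239 / 64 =-81.86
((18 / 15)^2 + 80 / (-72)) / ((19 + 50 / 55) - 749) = -407 / 902250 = -0.00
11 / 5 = 2.20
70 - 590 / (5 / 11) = -1228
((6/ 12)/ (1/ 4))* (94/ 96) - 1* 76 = -1777/ 24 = -74.04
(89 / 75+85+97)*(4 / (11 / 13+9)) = 178607 / 2400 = 74.42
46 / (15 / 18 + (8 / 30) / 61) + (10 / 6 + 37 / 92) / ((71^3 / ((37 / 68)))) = 188486709358777 / 3432526834128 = 54.91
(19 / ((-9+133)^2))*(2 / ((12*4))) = 0.00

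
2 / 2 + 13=14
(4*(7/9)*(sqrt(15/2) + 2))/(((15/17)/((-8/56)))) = -34*sqrt(30)/135 - 136/135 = -2.39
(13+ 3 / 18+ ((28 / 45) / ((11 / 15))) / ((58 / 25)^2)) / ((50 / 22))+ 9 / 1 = 1874929 / 126150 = 14.86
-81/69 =-27/23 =-1.17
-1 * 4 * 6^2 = -144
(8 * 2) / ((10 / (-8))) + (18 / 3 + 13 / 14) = -411 / 70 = -5.87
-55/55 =-1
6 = 6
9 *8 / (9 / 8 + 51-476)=-576 / 3391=-0.17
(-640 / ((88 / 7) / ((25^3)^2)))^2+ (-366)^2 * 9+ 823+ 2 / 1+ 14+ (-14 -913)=18692016601562645867436 / 121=154479476045972279896.17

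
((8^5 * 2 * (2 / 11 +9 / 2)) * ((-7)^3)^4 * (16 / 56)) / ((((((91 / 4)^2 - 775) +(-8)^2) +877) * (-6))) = -295851264940.81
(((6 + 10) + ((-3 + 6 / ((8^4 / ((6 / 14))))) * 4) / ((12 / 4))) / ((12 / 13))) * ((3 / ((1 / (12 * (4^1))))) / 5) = 1677429 / 4480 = 374.43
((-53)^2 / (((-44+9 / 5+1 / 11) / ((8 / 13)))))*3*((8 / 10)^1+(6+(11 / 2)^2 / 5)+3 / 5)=-8311831 / 5018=-1656.40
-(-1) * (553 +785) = 1338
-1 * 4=-4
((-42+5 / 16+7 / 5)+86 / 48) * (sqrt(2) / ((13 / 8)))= -33.50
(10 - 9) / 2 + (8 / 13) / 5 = 81 / 130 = 0.62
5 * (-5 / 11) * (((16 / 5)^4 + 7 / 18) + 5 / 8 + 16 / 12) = -4824217 / 19800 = -243.65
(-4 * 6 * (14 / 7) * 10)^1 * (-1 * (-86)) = -41280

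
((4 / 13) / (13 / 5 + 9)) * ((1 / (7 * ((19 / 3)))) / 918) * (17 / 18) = 5 / 8122842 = 0.00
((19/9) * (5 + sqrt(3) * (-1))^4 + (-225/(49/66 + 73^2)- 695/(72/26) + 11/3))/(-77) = -25847362403/975087036 + 1520 * sqrt(3)/99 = 0.09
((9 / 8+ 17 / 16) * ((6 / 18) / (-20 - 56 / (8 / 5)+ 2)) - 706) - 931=-4164563 / 2544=-1637.01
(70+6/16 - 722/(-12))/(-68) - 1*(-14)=19715/1632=12.08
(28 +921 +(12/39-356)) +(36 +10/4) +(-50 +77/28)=584.56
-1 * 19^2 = -361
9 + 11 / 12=9.92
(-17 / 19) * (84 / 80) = -357 / 380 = -0.94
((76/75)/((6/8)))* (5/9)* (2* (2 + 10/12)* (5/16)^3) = 8075/62208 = 0.13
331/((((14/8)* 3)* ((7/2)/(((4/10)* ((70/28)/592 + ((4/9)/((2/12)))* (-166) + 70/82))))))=-21297035507/6689970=-3183.43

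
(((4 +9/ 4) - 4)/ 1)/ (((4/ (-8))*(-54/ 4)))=1/ 3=0.33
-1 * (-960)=960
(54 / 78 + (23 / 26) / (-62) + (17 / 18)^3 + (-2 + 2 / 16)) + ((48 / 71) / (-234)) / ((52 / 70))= -97193377 / 271165401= -0.36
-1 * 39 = -39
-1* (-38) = 38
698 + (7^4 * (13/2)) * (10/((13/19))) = 228793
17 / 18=0.94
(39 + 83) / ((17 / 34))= 244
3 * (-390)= -1170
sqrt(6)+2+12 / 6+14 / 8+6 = sqrt(6)+47 / 4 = 14.20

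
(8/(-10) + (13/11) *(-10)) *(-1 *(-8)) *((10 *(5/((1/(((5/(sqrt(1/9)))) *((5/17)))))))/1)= -4164000/187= -22267.38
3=3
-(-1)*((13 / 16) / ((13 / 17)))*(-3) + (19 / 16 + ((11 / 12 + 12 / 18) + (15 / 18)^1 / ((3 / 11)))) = 95 / 36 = 2.64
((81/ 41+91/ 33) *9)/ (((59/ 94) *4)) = 451482/ 26609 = 16.97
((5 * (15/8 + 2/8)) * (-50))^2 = 4515625/16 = 282226.56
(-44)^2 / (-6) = -968 / 3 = -322.67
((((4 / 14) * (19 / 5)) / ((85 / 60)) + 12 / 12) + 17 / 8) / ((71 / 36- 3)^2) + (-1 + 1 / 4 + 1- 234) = -749606021 / 3258220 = -230.07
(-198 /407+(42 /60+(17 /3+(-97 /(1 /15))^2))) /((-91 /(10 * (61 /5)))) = -20477737271 /7215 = -2838217.22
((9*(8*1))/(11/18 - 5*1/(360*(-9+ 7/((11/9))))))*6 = 1119744/1595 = 702.03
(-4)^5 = -1024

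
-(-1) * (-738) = -738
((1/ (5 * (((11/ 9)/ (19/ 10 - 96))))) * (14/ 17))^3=-208348567418187/ 102175046875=-2039.13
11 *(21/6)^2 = 539/4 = 134.75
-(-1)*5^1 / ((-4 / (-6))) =15 / 2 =7.50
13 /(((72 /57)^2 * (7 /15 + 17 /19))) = 445835 /74496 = 5.98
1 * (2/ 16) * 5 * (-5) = -25/ 8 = -3.12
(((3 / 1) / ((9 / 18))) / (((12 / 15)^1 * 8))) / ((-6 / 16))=-5 / 2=-2.50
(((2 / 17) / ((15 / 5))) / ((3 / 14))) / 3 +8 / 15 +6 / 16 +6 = 127957 / 18360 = 6.97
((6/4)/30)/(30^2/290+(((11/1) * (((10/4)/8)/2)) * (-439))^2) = 7424/84532709425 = 0.00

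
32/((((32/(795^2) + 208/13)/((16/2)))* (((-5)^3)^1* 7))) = -404496/22120945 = -0.02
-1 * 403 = -403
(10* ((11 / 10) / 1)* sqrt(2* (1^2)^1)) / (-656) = -11* sqrt(2) / 656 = -0.02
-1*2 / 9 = -2 / 9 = -0.22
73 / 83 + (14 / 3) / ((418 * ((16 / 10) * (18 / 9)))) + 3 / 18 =291339 / 277552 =1.05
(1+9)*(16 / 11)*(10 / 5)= 320 / 11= 29.09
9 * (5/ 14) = 45/ 14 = 3.21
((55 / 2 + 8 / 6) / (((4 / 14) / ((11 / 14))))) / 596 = 1903 / 14304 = 0.13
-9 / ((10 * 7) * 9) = -1 / 70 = -0.01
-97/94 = -1.03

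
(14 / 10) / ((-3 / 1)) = -7 / 15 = -0.47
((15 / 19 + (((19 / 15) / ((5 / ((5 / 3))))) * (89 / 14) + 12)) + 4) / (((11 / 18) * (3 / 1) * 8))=233099 / 175560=1.33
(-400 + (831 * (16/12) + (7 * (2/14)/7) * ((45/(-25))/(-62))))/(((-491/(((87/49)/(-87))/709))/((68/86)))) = 26118273/795833105305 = 0.00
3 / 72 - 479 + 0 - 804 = -30791 / 24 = -1282.96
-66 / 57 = -22 / 19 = -1.16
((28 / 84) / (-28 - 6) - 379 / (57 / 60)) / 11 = -70289 / 1938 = -36.27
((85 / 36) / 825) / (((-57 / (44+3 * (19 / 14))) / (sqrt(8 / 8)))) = -11441 / 4740120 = -0.00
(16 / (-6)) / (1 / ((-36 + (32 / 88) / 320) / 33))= 31679 / 10890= 2.91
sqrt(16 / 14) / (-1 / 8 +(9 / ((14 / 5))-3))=16 * sqrt(14) / 5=11.97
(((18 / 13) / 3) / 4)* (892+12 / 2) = 1347 / 13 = 103.62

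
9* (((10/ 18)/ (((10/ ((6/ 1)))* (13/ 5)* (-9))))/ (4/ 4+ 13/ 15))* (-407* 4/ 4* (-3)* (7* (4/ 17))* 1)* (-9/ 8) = 274725/ 1768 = 155.39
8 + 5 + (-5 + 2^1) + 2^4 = 26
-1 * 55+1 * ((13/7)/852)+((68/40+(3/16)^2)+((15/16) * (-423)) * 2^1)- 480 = -2531384329/1908480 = -1326.39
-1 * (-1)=1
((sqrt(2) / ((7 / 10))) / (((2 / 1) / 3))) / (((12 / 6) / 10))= 75 * sqrt(2) / 7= 15.15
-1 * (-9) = 9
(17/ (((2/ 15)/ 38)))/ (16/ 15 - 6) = -72675/ 74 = -982.09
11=11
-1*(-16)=16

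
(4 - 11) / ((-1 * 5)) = 7 / 5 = 1.40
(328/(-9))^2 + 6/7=753574/567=1329.05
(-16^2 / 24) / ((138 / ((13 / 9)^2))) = -2704 / 16767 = -0.16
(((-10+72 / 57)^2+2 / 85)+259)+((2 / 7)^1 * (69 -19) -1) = 74886484 / 214795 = 348.64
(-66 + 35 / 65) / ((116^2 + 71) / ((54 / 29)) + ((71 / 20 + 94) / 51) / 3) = -2604060 / 289007173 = -0.01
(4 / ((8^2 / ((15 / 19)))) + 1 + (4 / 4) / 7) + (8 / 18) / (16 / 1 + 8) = 69563 / 57456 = 1.21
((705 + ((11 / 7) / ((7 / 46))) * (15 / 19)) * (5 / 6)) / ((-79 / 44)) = -331.00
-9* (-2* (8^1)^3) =9216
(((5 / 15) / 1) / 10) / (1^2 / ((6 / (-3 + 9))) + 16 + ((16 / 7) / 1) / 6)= 7 / 3650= 0.00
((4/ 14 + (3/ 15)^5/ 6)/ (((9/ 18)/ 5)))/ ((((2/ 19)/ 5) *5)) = 27.15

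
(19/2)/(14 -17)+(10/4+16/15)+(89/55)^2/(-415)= 494229/1255375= 0.39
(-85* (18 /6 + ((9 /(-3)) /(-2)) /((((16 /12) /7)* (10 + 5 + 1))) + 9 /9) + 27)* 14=-317933 /64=-4967.70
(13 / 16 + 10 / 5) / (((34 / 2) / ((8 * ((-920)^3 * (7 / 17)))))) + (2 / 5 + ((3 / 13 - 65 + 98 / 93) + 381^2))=-741125624819633 / 1747005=-424226390.20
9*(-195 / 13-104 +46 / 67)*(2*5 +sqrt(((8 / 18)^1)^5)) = -19516274 / 1809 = -10788.43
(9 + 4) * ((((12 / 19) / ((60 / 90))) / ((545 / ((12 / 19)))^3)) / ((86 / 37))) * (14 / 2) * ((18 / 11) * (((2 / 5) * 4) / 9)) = 837817344 / 49892475842598125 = 0.00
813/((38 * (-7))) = -813/266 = -3.06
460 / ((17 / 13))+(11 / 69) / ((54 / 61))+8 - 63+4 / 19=357625831 / 1203498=297.16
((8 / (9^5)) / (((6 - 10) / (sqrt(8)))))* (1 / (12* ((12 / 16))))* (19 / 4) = -19* sqrt(2) / 531441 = -0.00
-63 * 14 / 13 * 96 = -84672 / 13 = -6513.23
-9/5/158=-9/790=-0.01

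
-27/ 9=-3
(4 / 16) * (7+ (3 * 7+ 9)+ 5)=21 / 2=10.50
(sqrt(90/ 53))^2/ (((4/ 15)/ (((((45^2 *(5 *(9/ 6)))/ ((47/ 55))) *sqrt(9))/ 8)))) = 3383015625/ 79712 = 42440.48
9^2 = 81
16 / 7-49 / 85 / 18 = 24137 / 10710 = 2.25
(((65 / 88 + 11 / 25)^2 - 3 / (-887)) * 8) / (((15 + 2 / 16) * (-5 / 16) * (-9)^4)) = -95654346608 / 266265206521875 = -0.00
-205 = -205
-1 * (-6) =6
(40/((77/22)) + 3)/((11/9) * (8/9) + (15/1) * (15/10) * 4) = 8181/51646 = 0.16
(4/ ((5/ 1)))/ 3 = 4/ 15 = 0.27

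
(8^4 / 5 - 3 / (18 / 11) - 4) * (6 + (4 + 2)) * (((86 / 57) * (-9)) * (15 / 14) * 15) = -283295610 / 133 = -2130042.18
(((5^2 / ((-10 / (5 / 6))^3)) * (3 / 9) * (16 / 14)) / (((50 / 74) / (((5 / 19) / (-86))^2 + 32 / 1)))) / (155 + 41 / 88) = -11591172373 / 6903729258804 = -0.00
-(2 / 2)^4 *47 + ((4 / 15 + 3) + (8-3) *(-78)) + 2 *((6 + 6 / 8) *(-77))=-44197 / 30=-1473.23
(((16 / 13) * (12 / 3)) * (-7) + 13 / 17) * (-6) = 44682 / 221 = 202.18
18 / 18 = 1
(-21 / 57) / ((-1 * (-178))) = -7 / 3382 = -0.00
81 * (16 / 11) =1296 / 11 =117.82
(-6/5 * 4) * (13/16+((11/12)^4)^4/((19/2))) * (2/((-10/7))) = 10311175722467441479/1829583811982131200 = 5.64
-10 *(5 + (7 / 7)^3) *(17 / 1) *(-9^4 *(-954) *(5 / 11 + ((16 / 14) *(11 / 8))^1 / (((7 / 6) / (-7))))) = 57293572923.12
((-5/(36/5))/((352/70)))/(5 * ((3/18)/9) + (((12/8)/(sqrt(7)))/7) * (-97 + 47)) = 180075/230826464 + 1488375 * sqrt(7)/115413232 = 0.03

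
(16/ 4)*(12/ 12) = 4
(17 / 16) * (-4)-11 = -61 / 4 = -15.25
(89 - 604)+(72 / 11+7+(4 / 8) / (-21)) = -231683 / 462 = -501.48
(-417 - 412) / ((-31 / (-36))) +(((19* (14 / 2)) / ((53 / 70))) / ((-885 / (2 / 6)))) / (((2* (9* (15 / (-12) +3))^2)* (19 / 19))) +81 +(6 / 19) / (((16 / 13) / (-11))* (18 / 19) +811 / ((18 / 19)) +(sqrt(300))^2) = -3522440518700248835 / 3995012380522437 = -881.71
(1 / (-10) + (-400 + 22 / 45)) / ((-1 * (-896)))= -7193 / 16128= -0.45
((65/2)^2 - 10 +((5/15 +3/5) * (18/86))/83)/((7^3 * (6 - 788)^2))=4393029/880714706480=0.00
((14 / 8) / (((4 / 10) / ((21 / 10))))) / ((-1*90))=-0.10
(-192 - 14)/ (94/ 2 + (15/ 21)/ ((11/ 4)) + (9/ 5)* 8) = -79310/ 23739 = -3.34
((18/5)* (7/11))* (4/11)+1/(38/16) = 14416/11495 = 1.25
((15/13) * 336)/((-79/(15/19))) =-75600/19513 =-3.87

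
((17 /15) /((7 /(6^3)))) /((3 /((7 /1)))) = 81.60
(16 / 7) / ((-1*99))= -0.02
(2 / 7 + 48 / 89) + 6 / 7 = 1.68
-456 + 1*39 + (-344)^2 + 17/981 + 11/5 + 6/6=578408476/4905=117922.22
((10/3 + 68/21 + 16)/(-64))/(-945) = 79/211680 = 0.00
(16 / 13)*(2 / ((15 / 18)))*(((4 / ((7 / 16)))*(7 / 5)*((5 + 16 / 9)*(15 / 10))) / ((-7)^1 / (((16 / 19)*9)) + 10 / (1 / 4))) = 17989632 / 1828775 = 9.84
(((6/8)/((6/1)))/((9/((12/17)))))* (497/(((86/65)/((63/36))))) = 226135/35088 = 6.44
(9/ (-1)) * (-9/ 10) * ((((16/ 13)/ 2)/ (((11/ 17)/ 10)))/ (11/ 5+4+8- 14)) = 55080/ 143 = 385.17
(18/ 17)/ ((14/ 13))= 117/ 119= 0.98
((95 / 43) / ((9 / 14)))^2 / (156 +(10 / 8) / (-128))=905676800 / 11961600723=0.08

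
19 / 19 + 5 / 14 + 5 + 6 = 173 / 14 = 12.36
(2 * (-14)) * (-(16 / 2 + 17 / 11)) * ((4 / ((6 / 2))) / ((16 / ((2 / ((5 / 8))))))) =784 / 11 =71.27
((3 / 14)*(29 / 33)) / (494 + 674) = 29 / 179872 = 0.00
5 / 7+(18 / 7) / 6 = 8 / 7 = 1.14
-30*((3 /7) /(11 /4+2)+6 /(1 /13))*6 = -1869480 /133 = -14056.24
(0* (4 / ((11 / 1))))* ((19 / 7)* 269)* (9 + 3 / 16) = 0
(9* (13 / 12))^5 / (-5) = -17621.91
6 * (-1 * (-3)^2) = -54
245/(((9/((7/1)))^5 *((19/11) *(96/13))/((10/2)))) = 2944166225/107705376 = 27.34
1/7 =0.14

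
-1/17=-0.06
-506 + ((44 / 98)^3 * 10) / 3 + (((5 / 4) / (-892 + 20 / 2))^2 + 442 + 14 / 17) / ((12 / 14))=679891263599 / 62209026432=10.93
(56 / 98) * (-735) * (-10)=4200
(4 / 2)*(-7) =-14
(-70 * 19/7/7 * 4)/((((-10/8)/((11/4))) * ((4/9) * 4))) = 1881/14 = 134.36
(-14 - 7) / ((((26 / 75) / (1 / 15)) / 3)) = -315 / 26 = -12.12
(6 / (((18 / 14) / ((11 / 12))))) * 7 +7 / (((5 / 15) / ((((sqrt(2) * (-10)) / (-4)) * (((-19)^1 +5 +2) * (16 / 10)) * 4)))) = 539 / 18 - 4032 * sqrt(2) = -5672.16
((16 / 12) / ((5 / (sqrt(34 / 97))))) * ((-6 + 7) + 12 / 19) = 124 * sqrt(3298) / 27645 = 0.26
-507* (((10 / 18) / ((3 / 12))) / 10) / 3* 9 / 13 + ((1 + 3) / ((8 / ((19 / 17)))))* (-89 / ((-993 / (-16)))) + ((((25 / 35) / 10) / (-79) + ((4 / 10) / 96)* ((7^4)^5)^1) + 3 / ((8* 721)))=332467776240023.20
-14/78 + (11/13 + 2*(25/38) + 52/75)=2.68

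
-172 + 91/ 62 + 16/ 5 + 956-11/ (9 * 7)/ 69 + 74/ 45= 1064997583/ 1347570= 790.31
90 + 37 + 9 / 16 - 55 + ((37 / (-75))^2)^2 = 36764752201 / 506250000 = 72.62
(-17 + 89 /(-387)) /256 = -1667 /24768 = -0.07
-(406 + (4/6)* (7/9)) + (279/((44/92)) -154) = 22.85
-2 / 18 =-1 / 9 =-0.11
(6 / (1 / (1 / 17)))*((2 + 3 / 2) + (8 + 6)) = 105 / 17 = 6.18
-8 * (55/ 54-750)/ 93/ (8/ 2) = 16.11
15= 15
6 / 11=0.55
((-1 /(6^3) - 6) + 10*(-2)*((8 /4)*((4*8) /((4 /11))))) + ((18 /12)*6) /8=-380687 /108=-3524.88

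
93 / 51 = 31 / 17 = 1.82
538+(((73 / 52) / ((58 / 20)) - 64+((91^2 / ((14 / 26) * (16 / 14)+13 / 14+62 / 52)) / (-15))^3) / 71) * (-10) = 322811631126981087469 / 278934037413525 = 1157304.55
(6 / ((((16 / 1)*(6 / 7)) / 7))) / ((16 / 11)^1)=539 / 256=2.11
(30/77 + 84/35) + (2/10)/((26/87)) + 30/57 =757937/190190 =3.99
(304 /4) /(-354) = -38 /177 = -0.21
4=4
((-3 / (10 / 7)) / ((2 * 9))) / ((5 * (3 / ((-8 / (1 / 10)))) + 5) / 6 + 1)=-56 / 865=-0.06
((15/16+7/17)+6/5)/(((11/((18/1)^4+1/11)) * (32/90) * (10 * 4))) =36031258611/21063680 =1710.59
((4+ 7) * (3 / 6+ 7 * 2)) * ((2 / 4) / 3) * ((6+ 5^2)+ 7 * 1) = 6061 / 6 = 1010.17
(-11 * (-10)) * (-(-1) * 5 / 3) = 550 / 3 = 183.33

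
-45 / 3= -15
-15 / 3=-5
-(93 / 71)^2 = -8649 / 5041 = -1.72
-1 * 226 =-226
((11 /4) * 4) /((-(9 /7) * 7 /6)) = -22 /3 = -7.33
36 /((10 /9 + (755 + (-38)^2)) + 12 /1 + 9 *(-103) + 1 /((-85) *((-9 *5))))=45900 /1638517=0.03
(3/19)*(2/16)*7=21/152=0.14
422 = 422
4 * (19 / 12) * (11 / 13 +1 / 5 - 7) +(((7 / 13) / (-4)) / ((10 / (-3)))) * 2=-9783 / 260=-37.63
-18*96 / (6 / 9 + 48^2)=-2592 / 3457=-0.75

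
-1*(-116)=116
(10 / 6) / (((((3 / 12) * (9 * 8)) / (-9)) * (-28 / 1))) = 5 / 168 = 0.03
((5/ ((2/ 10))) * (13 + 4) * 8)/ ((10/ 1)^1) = 340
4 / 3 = 1.33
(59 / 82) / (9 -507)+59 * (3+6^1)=21683857 / 40836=531.00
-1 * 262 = -262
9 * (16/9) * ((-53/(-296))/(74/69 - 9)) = -7314/20239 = -0.36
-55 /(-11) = 5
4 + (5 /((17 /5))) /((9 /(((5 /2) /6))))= 7469 /1836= 4.07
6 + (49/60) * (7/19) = 7183/1140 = 6.30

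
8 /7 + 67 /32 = 3.24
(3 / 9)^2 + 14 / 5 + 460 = 20831 / 45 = 462.91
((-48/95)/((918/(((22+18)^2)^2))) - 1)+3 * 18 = -3941929/2907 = -1356.01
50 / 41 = 1.22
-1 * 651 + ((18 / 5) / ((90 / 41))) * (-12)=-16767 / 25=-670.68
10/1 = 10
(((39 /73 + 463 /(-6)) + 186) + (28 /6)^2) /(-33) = -172325 /43362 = -3.97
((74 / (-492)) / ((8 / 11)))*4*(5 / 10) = -407 / 984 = -0.41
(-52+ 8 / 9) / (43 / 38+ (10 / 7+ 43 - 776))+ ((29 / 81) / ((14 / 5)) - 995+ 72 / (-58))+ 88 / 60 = -31774996281757 / 31948255710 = -994.58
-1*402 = -402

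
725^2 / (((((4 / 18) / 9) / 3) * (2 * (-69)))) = -42575625 / 92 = -462778.53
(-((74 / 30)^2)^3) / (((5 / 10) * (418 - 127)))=-5131452818 / 3314671875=-1.55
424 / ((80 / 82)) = 2173 / 5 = 434.60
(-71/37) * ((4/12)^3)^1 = -71/999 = -0.07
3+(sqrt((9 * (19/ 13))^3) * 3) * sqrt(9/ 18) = 3+1539 * sqrt(494)/ 338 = 104.20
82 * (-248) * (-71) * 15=21657840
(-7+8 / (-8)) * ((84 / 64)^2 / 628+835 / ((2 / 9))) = -604086201 / 20096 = -30060.02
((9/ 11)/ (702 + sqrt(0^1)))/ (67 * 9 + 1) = 1/ 518232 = 0.00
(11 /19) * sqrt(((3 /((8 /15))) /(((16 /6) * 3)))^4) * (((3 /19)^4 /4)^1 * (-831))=-1499352525 /40568406016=-0.04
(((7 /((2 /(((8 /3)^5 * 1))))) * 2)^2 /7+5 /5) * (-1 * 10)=-75162518170 /59049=-1272883.85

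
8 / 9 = 0.89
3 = 3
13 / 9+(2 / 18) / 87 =1132 / 783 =1.45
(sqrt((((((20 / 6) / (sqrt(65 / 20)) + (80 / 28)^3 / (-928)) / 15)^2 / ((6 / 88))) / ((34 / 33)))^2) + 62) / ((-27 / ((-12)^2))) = -1763136659580896 / 5313525671727 + 1548800 * sqrt(13) / 178061247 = -331.79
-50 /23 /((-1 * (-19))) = -50 /437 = -0.11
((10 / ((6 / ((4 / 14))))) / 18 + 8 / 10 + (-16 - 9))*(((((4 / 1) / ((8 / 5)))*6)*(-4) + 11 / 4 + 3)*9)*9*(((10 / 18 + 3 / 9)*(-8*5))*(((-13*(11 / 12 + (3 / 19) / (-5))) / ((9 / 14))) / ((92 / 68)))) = 8843115802976 / 176985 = 49965340.58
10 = 10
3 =3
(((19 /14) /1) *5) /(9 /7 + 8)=19 /26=0.73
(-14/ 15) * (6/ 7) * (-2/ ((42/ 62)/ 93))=7688/ 35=219.66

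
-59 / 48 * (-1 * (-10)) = -295 / 24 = -12.29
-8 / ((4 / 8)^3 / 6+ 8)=-1.00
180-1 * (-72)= 252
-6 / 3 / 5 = -2 / 5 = -0.40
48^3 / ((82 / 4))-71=5323.73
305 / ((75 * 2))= 61 / 30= 2.03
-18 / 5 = -3.60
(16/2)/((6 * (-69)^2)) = 0.00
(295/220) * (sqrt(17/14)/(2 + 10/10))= 59 * sqrt(238)/1848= 0.49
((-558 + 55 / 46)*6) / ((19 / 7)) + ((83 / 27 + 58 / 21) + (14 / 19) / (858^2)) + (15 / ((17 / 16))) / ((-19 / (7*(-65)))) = -50930253249599 / 57424104738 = -886.91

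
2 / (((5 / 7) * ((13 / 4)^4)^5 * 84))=549755813888 / 285074456623211991582015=0.00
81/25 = 3.24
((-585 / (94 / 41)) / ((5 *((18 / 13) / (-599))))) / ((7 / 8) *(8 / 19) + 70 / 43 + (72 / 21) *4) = 23736543649 / 16891612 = 1405.23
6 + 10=16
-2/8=-1/4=-0.25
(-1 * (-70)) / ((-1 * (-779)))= 70 / 779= 0.09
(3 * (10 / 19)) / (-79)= -30 / 1501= -0.02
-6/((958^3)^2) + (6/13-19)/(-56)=11643676060273448371/35172598223564608352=0.33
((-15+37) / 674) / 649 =1 / 19883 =0.00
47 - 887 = -840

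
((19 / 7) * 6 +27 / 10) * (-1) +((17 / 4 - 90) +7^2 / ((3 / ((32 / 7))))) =-12629 / 420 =-30.07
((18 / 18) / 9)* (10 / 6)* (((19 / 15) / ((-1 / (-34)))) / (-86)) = -323 / 3483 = -0.09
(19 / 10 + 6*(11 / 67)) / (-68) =-1933 / 45560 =-0.04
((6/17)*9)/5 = 54/85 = 0.64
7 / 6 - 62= -365 / 6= -60.83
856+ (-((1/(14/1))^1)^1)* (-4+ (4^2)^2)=838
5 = 5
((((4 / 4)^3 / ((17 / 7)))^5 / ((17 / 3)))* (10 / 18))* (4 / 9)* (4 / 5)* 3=268912 / 217238121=0.00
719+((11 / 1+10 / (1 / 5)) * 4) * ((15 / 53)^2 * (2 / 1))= 2129471 / 2809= 758.09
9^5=59049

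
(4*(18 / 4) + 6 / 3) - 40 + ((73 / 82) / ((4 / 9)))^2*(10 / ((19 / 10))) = 570745 / 511024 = 1.12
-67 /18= -3.72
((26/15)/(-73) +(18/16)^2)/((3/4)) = 87031/52560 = 1.66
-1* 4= -4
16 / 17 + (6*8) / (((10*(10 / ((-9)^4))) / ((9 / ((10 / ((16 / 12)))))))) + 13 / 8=64288937 / 17000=3781.70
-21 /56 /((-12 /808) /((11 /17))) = 16.34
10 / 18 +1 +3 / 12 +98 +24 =4457 / 36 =123.81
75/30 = 5/2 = 2.50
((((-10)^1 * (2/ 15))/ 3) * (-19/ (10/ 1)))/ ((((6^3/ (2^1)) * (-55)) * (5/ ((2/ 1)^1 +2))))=-38/ 334125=-0.00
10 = 10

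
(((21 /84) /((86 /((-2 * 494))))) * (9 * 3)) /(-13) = 513 /86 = 5.97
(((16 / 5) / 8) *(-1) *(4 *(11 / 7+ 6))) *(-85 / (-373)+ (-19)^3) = 1084728528 / 13055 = 83089.13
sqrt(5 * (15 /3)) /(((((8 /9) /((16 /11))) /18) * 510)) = 54 /187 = 0.29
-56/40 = -1.40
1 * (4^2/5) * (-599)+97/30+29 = -56537/30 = -1884.57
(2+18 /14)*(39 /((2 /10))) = 4485 /7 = 640.71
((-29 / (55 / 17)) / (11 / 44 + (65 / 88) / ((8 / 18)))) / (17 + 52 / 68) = -0.26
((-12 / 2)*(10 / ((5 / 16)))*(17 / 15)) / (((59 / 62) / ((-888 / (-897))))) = -19966976 / 88205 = -226.37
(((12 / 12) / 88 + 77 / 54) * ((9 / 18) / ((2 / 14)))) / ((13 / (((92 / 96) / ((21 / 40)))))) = 392725 / 555984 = 0.71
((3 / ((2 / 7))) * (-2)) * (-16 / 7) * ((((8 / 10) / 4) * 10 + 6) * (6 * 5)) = 11520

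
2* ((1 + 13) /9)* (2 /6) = 28 /27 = 1.04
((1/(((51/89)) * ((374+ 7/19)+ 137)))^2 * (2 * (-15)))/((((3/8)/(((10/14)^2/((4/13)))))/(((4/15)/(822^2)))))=-929331325/1524250519228964268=-0.00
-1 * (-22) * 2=44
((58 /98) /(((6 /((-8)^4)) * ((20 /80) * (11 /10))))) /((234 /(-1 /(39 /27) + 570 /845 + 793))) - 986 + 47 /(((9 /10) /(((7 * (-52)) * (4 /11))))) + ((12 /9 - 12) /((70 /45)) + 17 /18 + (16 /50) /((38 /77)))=-88838060006669 /30374293950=-2924.78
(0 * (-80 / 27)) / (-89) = 0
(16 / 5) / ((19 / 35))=112 / 19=5.89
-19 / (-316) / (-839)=-0.00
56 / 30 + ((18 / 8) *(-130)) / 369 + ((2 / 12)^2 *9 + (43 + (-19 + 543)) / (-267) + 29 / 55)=-131177 / 481668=-0.27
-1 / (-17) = 1 / 17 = 0.06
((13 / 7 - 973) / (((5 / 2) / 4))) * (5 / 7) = -1109.88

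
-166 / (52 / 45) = -3735 / 26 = -143.65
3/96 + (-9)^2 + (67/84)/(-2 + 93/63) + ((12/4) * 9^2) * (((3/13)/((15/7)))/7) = 83.25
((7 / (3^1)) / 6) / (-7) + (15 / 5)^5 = 4373 / 18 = 242.94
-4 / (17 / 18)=-72 / 17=-4.24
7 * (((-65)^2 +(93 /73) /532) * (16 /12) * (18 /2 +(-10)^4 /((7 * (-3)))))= -1609810395523 /87381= -18422888.22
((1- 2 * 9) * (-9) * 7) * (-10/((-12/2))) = 1785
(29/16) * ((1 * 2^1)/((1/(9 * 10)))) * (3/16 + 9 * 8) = 1507275/64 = 23551.17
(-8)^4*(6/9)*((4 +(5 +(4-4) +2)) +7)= 49152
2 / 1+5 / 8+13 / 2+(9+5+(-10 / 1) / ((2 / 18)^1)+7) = -479 / 8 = -59.88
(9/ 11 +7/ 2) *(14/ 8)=665/ 88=7.56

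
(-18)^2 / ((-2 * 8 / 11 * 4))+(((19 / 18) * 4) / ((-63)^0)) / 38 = -8003 / 144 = -55.58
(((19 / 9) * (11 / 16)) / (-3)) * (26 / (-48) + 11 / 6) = -6479 / 10368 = -0.62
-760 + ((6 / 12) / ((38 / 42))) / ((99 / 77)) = -86591 / 114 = -759.57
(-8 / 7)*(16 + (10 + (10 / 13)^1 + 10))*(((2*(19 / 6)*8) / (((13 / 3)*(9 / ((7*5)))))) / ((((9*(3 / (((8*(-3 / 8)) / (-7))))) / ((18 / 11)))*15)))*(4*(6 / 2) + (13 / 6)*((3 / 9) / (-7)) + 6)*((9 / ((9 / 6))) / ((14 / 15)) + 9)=-476623360 / 521703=-913.59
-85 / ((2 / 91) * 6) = -7735 / 12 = -644.58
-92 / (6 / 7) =-322 / 3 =-107.33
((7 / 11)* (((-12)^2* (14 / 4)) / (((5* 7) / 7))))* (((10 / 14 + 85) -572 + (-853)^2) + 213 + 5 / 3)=513209256 / 11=46655386.91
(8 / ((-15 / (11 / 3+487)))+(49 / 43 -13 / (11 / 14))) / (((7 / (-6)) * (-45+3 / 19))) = -112061297 / 21157290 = -5.30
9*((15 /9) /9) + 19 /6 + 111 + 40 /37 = 25955 /222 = 116.91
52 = 52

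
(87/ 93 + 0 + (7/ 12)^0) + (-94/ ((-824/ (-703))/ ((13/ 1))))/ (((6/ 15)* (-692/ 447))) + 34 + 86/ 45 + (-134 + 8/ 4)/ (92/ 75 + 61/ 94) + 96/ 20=17416681741330603/ 10518105235680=1655.88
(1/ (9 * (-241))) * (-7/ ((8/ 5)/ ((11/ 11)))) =35/ 17352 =0.00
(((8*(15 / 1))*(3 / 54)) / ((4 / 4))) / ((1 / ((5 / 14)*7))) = 50 / 3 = 16.67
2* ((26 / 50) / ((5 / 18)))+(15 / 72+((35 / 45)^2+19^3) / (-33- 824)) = -281268877 / 69417000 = -4.05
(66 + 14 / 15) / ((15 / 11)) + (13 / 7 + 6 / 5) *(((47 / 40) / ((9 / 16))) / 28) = 362447 / 7350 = 49.31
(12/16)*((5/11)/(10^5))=3/880000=0.00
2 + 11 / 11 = 3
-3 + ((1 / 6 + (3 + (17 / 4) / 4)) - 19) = -853 / 48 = -17.77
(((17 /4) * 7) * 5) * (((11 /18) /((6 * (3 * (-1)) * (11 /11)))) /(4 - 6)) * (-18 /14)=-935 /288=-3.25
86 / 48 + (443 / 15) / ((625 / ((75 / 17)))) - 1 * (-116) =6018007 / 51000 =118.00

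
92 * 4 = 368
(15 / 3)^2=25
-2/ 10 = -1/ 5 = -0.20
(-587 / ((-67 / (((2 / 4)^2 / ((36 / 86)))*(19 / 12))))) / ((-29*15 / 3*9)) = -479579 / 75543840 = -0.01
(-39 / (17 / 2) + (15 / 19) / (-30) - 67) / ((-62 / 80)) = 925260 / 10013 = 92.41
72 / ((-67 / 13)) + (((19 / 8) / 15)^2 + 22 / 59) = -772572967 / 56923200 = -13.57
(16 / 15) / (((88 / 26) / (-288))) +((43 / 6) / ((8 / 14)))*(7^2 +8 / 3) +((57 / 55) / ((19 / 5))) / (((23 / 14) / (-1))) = 557.06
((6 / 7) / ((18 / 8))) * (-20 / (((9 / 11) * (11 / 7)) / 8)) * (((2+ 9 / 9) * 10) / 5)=-2560 / 9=-284.44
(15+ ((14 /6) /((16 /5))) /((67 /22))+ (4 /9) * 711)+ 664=1600345 /1608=995.24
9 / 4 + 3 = 21 / 4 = 5.25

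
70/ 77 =10/ 11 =0.91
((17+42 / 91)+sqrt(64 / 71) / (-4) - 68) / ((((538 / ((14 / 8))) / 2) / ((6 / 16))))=-13797 / 111904 - 21 * sqrt(71) / 305584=-0.12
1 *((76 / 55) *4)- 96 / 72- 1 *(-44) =7952 / 165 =48.19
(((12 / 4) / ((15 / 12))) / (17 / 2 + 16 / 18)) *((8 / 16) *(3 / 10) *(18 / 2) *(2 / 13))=2916 / 54925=0.05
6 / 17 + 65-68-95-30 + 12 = -1966 / 17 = -115.65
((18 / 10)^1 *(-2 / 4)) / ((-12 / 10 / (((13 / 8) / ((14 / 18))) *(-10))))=-1755 / 112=-15.67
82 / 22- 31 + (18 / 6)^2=-201 / 11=-18.27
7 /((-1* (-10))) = 7 /10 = 0.70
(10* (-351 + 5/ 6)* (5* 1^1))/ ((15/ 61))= -640805/ 9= -71200.56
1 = 1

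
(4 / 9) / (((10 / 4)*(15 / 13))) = 104 / 675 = 0.15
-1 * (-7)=7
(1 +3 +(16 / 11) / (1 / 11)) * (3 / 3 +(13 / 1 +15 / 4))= 355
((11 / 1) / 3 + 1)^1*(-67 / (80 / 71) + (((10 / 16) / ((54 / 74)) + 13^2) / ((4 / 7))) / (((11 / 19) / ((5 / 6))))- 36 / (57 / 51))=12748463861 / 8125920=1568.86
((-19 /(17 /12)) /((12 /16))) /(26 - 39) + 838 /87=211646 /19227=11.01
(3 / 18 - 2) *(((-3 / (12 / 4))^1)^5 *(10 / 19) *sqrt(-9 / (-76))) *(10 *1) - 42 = -42+275 *sqrt(19) / 361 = -38.68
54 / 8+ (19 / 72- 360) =-352.99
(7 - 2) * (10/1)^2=500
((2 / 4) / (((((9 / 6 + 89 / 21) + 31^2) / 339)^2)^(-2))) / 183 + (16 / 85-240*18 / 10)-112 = -695024688976242258137339 / 1278485967162432036960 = -543.63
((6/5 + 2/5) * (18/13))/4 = 36/65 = 0.55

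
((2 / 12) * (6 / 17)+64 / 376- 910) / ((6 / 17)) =-726907 / 282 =-2577.68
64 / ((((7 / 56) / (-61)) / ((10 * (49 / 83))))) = -15303680 / 83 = -184381.69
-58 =-58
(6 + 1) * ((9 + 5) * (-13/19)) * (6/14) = -546/19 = -28.74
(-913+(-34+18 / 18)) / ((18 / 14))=-735.78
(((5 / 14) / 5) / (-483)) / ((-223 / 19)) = 19 / 1507926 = 0.00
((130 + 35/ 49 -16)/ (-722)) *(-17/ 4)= 13651/ 20216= 0.68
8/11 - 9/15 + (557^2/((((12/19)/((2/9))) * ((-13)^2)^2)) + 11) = 1268094133/84826170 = 14.95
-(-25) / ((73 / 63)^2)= 99225 / 5329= 18.62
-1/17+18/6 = 50/17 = 2.94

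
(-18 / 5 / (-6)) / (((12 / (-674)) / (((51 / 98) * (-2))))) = 17187 / 490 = 35.08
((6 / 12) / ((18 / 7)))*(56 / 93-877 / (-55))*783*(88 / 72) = 17182123 / 5580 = 3079.23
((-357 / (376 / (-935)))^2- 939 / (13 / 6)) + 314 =1448228910773 / 1837888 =787985.40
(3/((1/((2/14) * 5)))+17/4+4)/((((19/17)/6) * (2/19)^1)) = 14841/28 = 530.04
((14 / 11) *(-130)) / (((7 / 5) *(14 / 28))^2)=-26000 / 77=-337.66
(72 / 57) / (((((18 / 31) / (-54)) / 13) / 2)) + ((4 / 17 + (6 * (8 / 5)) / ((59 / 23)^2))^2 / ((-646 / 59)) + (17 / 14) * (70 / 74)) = -108296892499883547 / 35467299999050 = -3053.43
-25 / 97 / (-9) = 25 / 873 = 0.03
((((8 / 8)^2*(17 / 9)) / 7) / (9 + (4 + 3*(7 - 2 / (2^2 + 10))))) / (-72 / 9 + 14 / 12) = -34 / 28905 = -0.00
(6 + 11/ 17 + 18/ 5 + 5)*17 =1296/ 5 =259.20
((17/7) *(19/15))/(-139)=-0.02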